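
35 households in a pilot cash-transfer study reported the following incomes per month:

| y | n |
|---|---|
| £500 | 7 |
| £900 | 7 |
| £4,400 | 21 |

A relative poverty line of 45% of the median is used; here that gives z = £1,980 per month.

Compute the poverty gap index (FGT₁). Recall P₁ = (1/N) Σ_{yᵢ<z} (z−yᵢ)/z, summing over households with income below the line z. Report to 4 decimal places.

Incomes under z: 7×£500, 7×£900 (q = 14 of N = 35).
Gap ratios (z−y)/z: (1980−500)/1980 = 0.7475 (×7); (1980−900)/1980 = 0.5455 (×7).
Σ = 9.050505. Dividing by the full population N = 35 gives P₁ = 0.2586.

0.2586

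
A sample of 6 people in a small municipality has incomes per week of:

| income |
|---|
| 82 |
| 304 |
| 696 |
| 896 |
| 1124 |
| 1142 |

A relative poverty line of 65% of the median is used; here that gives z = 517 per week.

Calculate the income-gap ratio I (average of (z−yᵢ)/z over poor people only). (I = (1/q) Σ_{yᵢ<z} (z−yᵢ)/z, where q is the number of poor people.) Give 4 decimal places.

Incomes under z: 82, 304 (q = 2 of N = 6).
Shortfall ratios (z−y)/z: 0.8414, 0.4120; sum = 1.253385.
The income-gap ratio divides by q (the poor only): 1.253385 / 2 = 0.6267.

0.6267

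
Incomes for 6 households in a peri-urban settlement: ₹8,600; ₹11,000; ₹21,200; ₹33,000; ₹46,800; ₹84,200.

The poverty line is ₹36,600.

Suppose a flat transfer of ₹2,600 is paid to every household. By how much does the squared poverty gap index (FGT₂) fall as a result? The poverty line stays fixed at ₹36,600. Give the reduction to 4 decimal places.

Before: below the line — ₹8,600, ₹11,000, ₹21,200, ₹33,000; squared poverty gap index (FGT₂) = 0.210203.
After the ₹2,600 transfer: below the line — ₹11,200, ₹13,600, ₹23,800, ₹35,600; squared poverty gap index (FGT₂) = 0.166597.
Reduction = 0.210203 − 0.166597 = 0.0436.

0.0436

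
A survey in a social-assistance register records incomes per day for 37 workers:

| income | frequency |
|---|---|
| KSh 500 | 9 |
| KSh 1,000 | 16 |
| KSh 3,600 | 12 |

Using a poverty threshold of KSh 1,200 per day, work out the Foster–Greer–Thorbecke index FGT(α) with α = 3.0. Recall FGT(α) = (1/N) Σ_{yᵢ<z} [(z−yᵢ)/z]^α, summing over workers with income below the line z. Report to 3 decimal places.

0.050

Poor units: 9×KSh 500, 16×KSh 1,000 (q = 25 of N = 37).
Relative gaps: (1200−500)/1200 = 0.5833 (×9); (1200−1000)/1200 = 0.1667 (×16).
Raised to α = 3.0: 0.19850 (×9); 0.00463 (×16).
Sum = 1.860532; FGT(3.0) = 1.860532 / 37 = 0.050.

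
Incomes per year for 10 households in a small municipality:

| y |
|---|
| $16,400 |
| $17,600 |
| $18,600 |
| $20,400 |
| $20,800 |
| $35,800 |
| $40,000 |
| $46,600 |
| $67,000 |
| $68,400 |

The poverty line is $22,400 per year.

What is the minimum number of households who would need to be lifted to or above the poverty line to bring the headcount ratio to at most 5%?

Currently q = 5 of N = 10 are below the line (H = 0.500).
A headcount ratio of at most 5% allows at most ⌊0.05 × 10⌋ = 0 poor households.
So at least 5 − 0 = 5 must be lifted.

5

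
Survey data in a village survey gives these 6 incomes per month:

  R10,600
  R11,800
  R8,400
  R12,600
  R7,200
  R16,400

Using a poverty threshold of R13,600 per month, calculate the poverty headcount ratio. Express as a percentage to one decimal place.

5 of the 6 households have income below R13,600.
H = 5/6 = 83.3%.

83.3%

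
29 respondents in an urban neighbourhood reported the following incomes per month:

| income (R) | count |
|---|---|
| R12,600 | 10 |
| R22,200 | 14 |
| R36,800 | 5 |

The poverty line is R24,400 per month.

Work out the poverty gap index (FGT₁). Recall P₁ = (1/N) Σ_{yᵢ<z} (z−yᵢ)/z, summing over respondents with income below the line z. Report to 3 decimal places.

Incomes under z: 10×R12,600, 14×R22,200 (q = 24 of N = 29).
Relative gaps: (24400−12600)/24400 = 0.4836 (×10); (24400−22200)/24400 = 0.0902 (×14).
Σ = 6.098361. Dividing by the full population N = 29 gives P₁ = 0.210.

0.210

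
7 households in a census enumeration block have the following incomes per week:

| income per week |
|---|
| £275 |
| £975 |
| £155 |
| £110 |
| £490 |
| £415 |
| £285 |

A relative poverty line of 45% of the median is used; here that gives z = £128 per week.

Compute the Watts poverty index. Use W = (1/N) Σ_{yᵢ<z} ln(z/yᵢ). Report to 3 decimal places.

0.022

Below the line: £110 (q = 1 of N = 7).
ln(z/y) terms: ln(128/110) = 0.1515.
W = 0.151550 / 7 = 0.022.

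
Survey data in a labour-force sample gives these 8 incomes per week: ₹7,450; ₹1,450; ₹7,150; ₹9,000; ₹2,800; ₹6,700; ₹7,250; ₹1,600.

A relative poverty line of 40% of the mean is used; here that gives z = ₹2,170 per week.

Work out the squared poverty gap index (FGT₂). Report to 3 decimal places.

0.022

Poor units: ₹1,450, ₹1,600 (q = 2 of N = 8).
Normalized shortfalls: (2170−1450)/2170 = 0.3318; (2170−1600)/2170 = 0.2627.
Squared: 0.1101; 0.0690.
Sum = 0.179086; P₂ = 0.179086 / 8 = 0.022.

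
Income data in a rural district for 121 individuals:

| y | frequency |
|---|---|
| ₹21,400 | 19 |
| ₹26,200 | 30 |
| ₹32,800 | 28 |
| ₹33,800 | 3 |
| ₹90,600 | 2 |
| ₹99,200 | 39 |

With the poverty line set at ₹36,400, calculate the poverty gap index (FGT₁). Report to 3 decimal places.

Incomes under z: 19×₹21,400, 30×₹26,200, 28×₹32,800, 3×₹33,800 (q = 80 of N = 121).
Gap ratios (z−y)/z: (36400−21400)/36400 = 0.4121 (×19); (36400−26200)/36400 = 0.2802 (×30); (36400−32800)/36400 = 0.0989 (×28); (36400−33800)/36400 = 0.0714 (×3).
Sum of shortfalls = 19.219780; P₁ averages over all N: 19.219780 / 121 = 0.159.

0.159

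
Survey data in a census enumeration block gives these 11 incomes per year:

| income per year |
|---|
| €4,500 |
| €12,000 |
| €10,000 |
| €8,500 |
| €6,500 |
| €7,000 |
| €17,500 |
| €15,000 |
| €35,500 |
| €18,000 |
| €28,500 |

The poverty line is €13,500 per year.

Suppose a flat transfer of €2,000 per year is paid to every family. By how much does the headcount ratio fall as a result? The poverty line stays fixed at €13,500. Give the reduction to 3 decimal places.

Before: below the line — €4,500, €6,500, €7,000, €8,500, €10,000, €12,000; headcount ratio = 0.54545.
After the €2,000 transfer: below the line — €6,500, €8,500, €9,000, €10,500, €12,000; headcount ratio = 0.45455.
Reduction = 0.54545 − 0.45455 = 0.091.

0.091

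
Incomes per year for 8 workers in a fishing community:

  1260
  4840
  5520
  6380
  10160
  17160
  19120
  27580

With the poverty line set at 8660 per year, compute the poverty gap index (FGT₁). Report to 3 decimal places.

0.240

Incomes under z: 1260, 4840, 5520, 6380 (q = 4 of N = 8).
Gap ratios (z−y)/z: (8660−1260)/8660 = 0.8545; (8660−4840)/8660 = 0.4411; (8660−5520)/8660 = 0.3626; (8660−6380)/8660 = 0.2633.
Σ = 1.921478. Dividing by the full population N = 8 gives P₁ = 0.240.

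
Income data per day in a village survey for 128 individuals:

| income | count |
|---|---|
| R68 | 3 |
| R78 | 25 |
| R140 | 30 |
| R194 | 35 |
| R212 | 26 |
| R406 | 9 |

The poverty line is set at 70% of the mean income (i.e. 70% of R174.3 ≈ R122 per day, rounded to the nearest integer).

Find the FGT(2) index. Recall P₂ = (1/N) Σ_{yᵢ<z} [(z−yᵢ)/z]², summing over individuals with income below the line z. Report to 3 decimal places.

0.030

Poor units: 3×R68, 25×R78 (q = 28 of N = 128).
Shortfall ratios: (122−68)/122 = 0.4426 (×3); (122−78)/122 = 0.3607 (×25).
Squared: 0.1959 (×3); 0.1301 (×25).
Sum = 3.839559; P₂ = 3.839559 / 128 = 0.030.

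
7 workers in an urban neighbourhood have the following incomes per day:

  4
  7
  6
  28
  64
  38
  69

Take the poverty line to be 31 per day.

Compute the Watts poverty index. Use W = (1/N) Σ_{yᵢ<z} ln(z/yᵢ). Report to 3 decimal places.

Incomes under z: 4, 6, 7, 28 (q = 4 of N = 7).
Log gaps: ln(31/4) = 2.0477; ln(31/6) = 1.6422; ln(31/7) = 1.4881; ln(31/28) = 0.1018.
W = 5.279780 / 7 = 0.754.

0.754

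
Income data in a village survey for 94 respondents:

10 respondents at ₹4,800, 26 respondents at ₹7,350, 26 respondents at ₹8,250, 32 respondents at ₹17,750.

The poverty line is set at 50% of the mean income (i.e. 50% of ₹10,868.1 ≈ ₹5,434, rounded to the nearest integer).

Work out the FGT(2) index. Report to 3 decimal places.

Below z: 10×₹4,800 (q = 10 of N = 94).
Shortfall ratios: (5434−4800)/5434 = 0.1167 (×10).
Squared: 0.0136 (×10).
Sum = 0.136125; P₂ = 0.136125 / 94 = 0.001.

0.001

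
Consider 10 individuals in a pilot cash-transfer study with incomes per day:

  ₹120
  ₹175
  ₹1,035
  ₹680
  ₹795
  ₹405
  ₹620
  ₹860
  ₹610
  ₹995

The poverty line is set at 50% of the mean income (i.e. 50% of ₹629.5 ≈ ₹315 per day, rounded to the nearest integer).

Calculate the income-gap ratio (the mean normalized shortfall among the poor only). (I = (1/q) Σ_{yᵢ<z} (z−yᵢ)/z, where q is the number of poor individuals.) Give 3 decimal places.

0.532

Below the line: ₹120, ₹175 (q = 2 of N = 10).
Relative gaps: 0.6190, 0.4444; sum = 1.063492.
The income-gap ratio divides by q (the poor only): 1.063492 / 2 = 0.532.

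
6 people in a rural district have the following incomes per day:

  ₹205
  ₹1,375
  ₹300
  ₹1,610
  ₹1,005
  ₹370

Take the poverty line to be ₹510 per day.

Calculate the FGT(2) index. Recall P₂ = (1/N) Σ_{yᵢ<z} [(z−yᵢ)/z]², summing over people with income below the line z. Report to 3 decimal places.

0.100

Below the line: ₹205, ₹300, ₹370 (q = 3 of N = 6).
Shortfall ratios: (510−205)/510 = 0.5980; (510−300)/510 = 0.4118; (510−370)/510 = 0.2745.
Squared: 0.3577; 0.1696; 0.0754.
Sum = 0.602557; P₂ = 0.602557 / 6 = 0.100.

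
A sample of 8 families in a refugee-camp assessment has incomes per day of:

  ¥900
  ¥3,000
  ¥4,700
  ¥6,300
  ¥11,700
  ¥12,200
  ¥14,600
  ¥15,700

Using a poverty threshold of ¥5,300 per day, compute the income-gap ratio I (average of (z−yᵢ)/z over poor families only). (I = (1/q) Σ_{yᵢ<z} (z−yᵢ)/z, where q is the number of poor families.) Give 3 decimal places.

Poor units: ¥900, ¥3,000, ¥4,700 (q = 3 of N = 8).
Shortfall ratios (z−y)/z: 0.8302, 0.4340, 0.1132; sum = 1.377358.
The income-gap ratio divides by q (the poor only): 1.377358 / 3 = 0.459.

0.459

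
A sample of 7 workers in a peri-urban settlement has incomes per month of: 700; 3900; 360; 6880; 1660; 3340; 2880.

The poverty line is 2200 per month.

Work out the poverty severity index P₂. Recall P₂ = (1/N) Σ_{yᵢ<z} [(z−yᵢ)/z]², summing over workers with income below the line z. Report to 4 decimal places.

0.1749

Poor units: 360, 700, 1660 (q = 3 of N = 7).
Relative gaps: (2200−360)/2200 = 0.8364; (2200−700)/2200 = 0.6818; (2200−1660)/2200 = 0.2455.
Squared: 0.6995; 0.4649; 0.0602.
Sum = 1.224628; P₂ = 1.224628 / 7 = 0.1749.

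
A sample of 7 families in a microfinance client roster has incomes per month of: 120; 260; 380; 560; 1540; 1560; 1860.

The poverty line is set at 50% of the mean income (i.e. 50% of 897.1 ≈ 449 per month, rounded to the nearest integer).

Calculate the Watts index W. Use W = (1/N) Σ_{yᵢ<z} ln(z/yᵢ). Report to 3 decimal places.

Below z: 120, 260, 380 (q = 3 of N = 7).
Log shortfalls: ln(449/120) = 1.3195; ln(449/260) = 0.5463; ln(449/380) = 0.1669.
W = 2.032724 / 7 = 0.290.

0.290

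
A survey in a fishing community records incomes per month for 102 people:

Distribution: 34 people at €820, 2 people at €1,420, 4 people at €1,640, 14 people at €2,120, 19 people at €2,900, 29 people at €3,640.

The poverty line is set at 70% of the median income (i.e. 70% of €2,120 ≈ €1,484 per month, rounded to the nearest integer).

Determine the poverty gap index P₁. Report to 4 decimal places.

0.1500

Poor units: 34×€820, 2×€1,420 (q = 36 of N = 102).
Normalized shortfalls: (1484−820)/1484 = 0.4474 (×34); (1484−1420)/1484 = 0.0431 (×2).
Sum of shortfalls = 15.299191; P₁ averages over all N: 15.299191 / 102 = 0.1500.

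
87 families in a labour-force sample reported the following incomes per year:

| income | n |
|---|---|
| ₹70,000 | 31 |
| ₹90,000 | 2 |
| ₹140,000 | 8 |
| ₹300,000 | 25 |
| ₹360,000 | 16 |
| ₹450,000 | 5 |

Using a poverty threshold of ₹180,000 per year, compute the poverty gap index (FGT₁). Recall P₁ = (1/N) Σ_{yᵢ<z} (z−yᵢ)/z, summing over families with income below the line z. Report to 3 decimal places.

Below z: 31×₹70,000, 2×₹90,000, 8×₹140,000 (q = 41 of N = 87).
Normalized shortfalls: (180000−70000)/180000 = 0.6111 (×31); (180000−90000)/180000 = 0.5000 (×2); (180000−140000)/180000 = 0.2222 (×8).
Σ = 21.722222. Dividing by the full population N = 87 gives P₁ = 0.250.

0.250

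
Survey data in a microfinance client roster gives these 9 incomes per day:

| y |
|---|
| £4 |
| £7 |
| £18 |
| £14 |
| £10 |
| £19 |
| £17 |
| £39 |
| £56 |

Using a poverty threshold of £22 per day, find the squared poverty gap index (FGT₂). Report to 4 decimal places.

0.1853

Poor units: £4, £7, £10, £14, £17, £18, £19 (q = 7 of N = 9).
Shortfall ratios: (22−4)/22 = 0.8182; (22−7)/22 = 0.6818; (22−10)/22 = 0.5455; (22−14)/22 = 0.3636; (22−17)/22 = 0.2273; (22−18)/22 = 0.1818; (22−19)/22 = 0.1364.
Squared: 0.6694; 0.4649; 0.2975; 0.1322; 0.0517; 0.0331; 0.0186.
Sum = 1.667355; P₂ = 1.667355 / 9 = 0.1853.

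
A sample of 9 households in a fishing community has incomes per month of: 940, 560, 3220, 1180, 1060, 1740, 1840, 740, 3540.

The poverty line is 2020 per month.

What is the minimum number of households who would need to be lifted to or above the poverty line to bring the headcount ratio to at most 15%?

Currently q = 7 of N = 9 are below the line (H = 0.778).
A headcount ratio of at most 15% allows at most ⌊0.15 × 9⌋ = 1 poor households.
So at least 7 − 1 = 6 must be lifted.

6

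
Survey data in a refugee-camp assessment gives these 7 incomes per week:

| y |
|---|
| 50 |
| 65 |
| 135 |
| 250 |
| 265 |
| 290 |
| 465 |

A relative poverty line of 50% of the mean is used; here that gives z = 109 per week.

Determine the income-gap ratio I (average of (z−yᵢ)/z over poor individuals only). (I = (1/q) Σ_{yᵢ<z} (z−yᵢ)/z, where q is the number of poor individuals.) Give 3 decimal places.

Below the line: 50, 65 (q = 2 of N = 7).
Relative gaps: 0.5413, 0.4037; sum = 0.944954.
The income-gap ratio divides by q (the poor only): 0.944954 / 2 = 0.472.

0.472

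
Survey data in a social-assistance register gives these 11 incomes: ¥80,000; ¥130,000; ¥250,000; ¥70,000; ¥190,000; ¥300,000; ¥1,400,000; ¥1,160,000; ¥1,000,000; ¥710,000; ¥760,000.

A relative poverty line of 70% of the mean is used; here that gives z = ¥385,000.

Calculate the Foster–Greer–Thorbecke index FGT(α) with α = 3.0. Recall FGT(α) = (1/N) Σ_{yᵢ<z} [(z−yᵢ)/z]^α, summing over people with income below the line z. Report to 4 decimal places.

Incomes under z: ¥70,000, ¥80,000, ¥130,000, ¥190,000, ¥250,000, ¥300,000 (q = 6 of N = 11).
Relative gaps: (385000−70000)/385000 = 0.8182; (385000−80000)/385000 = 0.7922; (385000−130000)/385000 = 0.6623; (385000−190000)/385000 = 0.5065; (385000−250000)/385000 = 0.3506; (385000−300000)/385000 = 0.2208.
Raised to α = 3.0: 0.54771; 0.49718; 0.29056; 0.12993; 0.04311; 0.01076.
Sum = 1.519264; FGT(3.0) = 1.519264 / 11 = 0.1381.

0.1381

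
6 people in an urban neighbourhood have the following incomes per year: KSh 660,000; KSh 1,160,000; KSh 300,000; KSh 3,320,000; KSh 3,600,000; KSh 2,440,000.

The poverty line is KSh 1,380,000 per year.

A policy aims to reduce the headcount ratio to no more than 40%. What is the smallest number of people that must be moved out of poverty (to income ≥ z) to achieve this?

1

3 of the 6 people are poor, so H = 3/6 = 0.500.
A headcount ratio of at most 40% allows at most ⌊0.40 × 6⌋ = 2 poor people.
So at least 3 − 2 = 1 must be lifted.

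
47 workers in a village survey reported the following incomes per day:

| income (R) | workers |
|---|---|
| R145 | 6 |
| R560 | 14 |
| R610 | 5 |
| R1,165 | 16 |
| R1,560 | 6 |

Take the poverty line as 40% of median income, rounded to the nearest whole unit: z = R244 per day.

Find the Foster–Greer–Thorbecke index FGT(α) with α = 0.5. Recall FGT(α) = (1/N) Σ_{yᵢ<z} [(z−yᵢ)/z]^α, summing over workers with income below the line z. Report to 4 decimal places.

Below the line: 6×R145 (q = 6 of N = 47).
Gap ratios (z−y)/z: (244−145)/244 = 0.4057 (×6).
Raised to α = 0.5: 0.63698 (×6).
Sum = 3.821853; FGT(0.5) = 3.821853 / 47 = 0.0813.

0.0813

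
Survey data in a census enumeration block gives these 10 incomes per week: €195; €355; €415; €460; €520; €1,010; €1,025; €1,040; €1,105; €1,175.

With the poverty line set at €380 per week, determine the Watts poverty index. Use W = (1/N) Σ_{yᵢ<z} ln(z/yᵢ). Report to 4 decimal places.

Below z: €195, €355 (q = 2 of N = 10).
Log gaps: ln(380/195) = 0.6672; ln(380/355) = 0.0681.
W = 0.735225 / 10 = 0.0735.

0.0735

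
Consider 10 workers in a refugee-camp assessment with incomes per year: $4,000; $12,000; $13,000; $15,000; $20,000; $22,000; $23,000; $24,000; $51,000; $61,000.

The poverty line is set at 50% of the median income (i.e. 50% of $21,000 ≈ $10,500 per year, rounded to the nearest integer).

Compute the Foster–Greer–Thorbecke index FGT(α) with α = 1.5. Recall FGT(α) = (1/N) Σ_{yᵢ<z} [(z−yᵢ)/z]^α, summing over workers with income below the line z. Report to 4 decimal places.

0.0487

Below z: $4,000 (q = 1 of N = 10).
Relative gaps: (10500−4000)/10500 = 0.6190.
Raised to α = 1.5: 0.48706.
Sum = 0.487064; FGT(1.5) = 0.487064 / 10 = 0.0487.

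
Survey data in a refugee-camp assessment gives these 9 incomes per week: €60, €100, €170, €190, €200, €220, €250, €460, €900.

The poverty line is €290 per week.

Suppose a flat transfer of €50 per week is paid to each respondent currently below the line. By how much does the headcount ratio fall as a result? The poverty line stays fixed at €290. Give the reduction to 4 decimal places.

Before: below the line — €60, €100, €170, €190, €200, €220, €250; headcount ratio = 0.777778.
After the €50 transfer: below the line — €110, €150, €220, €240, €250, €270; headcount ratio = 0.666667.
Reduction = 0.777778 − 0.666667 = 0.1111.

0.1111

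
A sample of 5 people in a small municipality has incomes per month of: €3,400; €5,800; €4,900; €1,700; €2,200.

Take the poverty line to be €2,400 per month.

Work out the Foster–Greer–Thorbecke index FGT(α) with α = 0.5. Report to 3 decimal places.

Poor units: €1,700, €2,200 (q = 2 of N = 5).
Relative gaps: (2400−1700)/2400 = 0.2917; (2400−2200)/2400 = 0.0833.
Raised to α = 0.5: 0.54006; 0.28868.
Sum = 0.828737; FGT(0.5) = 0.828737 / 5 = 0.166.

0.166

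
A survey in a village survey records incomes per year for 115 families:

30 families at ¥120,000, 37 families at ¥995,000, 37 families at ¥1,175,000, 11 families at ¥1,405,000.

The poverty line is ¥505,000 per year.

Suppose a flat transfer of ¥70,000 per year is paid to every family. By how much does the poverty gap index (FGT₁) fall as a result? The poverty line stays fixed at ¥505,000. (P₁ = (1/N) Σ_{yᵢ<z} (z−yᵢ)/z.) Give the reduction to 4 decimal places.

0.0362

Before: below the line — 30×¥120,000; poverty gap index (FGT₁) = 0.198881.
After the ¥70,000 transfer: below the line — 30×¥190,000; poverty gap index (FGT₁) = 0.162721.
Reduction = 0.198881 − 0.162721 = 0.0362.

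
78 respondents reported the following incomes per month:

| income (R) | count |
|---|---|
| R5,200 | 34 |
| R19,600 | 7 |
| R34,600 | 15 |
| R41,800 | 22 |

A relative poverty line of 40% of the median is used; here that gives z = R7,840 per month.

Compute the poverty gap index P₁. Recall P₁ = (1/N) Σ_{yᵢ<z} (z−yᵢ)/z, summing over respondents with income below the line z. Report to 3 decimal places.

0.147

Below z: 34×R5,200 (q = 34 of N = 78).
Shortfall ratios: (7840−5200)/7840 = 0.3367 (×34).
Σ = 11.448980. Dividing by the full population N = 78 gives P₁ = 0.147.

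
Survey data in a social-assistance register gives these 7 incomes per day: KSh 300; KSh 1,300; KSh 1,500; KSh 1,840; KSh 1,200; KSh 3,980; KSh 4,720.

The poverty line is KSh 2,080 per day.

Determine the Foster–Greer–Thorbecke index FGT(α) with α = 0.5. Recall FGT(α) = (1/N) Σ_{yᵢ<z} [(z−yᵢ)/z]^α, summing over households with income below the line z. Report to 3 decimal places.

Poor units: KSh 300, KSh 1,200, KSh 1,300, KSh 1,500, KSh 1,840 (q = 5 of N = 7).
Relative gaps: (2080−300)/2080 = 0.8558; (2080−1200)/2080 = 0.4231; (2080−1300)/2080 = 0.3750; (2080−1500)/2080 = 0.2788; (2080−1840)/2080 = 0.1154.
Raised to α = 0.5: 0.92508; 0.65044; 0.61237; 0.52806; 0.33968.
Sum = 3.055636; FGT(0.5) = 3.055636 / 7 = 0.437.

0.437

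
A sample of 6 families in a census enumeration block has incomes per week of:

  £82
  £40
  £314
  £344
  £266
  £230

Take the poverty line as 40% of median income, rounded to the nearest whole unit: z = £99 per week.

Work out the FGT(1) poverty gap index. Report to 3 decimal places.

0.128

Incomes under z: £40, £82 (q = 2 of N = 6).
Relative gaps: (99−40)/99 = 0.5960; (99−82)/99 = 0.1717.
Σ = 0.767677. Dividing by the full population N = 6 gives P₁ = 0.128.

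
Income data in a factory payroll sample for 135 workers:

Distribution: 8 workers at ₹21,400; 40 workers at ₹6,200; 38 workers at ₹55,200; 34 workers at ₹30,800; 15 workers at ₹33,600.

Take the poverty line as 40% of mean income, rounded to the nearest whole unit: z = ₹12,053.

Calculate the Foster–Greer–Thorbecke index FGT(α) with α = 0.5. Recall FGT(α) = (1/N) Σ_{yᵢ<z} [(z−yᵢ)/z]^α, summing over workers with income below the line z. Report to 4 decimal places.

0.2065

Poor units: 40×₹6,200 (q = 40 of N = 135).
Normalized shortfalls: (12053−6200)/12053 = 0.4856 (×40).
Raised to α = 0.5: 0.69685 (×40).
Sum = 27.874153; FGT(0.5) = 27.874153 / 135 = 0.2065.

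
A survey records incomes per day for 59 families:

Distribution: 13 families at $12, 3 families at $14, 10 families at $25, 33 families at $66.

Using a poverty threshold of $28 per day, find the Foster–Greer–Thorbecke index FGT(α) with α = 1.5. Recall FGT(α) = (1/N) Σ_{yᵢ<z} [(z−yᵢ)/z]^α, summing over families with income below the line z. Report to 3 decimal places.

Below the line: 13×$12, 3×$14, 10×$25 (q = 26 of N = 59).
Normalized shortfalls: (28−12)/28 = 0.5714 (×13); (28−14)/28 = 0.5000 (×3); (28−25)/28 = 0.1071 (×10).
Raised to α = 1.5: 0.43196 (×13); 0.35355 (×3); 0.03507 (×10).
Sum = 7.026840; FGT(1.5) = 7.026840 / 59 = 0.119.

0.119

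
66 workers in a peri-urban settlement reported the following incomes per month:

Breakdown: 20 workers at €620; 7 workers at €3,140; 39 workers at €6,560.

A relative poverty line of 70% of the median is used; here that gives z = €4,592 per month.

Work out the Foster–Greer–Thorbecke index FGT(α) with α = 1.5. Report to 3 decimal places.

Below z: 20×€620, 7×€3,140 (q = 27 of N = 66).
Relative gaps: (4592−620)/4592 = 0.8650 (×20); (4592−3140)/4592 = 0.3162 (×7).
Raised to α = 1.5: 0.80447 (×20); 0.17781 (×7).
Sum = 17.334088; FGT(1.5) = 17.334088 / 66 = 0.263.

0.263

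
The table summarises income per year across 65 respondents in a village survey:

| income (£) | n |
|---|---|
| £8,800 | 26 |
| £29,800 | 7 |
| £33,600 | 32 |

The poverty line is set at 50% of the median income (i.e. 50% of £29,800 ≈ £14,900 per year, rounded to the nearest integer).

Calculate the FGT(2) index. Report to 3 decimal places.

Below the line: 26×£8,800 (q = 26 of N = 65).
Gap ratios (z−y)/z: (14900−8800)/14900 = 0.4094 (×26).
Squared: 0.1676 (×26).
Sum = 4.357732; P₂ = 4.357732 / 65 = 0.067.

0.067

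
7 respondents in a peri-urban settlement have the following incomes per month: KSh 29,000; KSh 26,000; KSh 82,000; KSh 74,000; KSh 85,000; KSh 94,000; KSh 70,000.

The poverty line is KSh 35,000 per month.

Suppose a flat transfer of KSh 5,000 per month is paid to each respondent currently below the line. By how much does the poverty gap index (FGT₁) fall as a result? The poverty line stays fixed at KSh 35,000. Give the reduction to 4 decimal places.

Before: below the line — KSh 26,000, KSh 29,000; poverty gap index (FGT₁) = 0.061224.
After the KSh 5,000 transfer: below the line — KSh 31,000, KSh 34,000; poverty gap index (FGT₁) = 0.020408.
Reduction = 0.061224 − 0.020408 = 0.0408.

0.0408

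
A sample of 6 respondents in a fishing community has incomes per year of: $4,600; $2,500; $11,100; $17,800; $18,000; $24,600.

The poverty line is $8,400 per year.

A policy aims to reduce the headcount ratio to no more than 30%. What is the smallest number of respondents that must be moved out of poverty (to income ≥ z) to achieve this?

Currently q = 2 of N = 6 are below the line (H = 0.333).
A headcount ratio of at most 30% allows at most ⌊0.30 × 6⌋ = 1 poor respondents.
So at least 2 − 1 = 1 must be lifted.

1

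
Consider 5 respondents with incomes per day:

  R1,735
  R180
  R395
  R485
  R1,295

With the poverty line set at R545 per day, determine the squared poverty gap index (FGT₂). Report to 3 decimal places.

0.107

Incomes under z: R180, R395, R485 (q = 3 of N = 5).
Shortfall ratios: (545−180)/545 = 0.6697; (545−395)/545 = 0.2752; (545−485)/545 = 0.1101.
Squared: 0.4485; 0.0758; 0.0121.
Sum = 0.536403; P₂ = 0.536403 / 5 = 0.107.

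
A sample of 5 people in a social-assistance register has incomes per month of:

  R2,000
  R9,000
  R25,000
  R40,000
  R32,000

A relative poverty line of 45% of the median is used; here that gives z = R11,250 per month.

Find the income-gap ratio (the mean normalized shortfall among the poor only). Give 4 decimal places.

0.5111

Poor units: R2,000, R9,000 (q = 2 of N = 5).
Relative gaps: 0.8222, 0.2000; sum = 1.022222.
I averages over the q = 2 poor units only: 1.022222 / 2 = 0.5111.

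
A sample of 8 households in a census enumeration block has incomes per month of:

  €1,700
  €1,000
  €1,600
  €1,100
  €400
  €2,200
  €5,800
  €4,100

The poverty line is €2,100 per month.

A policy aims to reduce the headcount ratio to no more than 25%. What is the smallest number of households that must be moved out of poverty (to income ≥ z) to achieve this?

3

5 of the 8 households are poor, so H = 5/8 = 0.625.
A headcount ratio of at most 25% allows at most ⌊0.25 × 8⌋ = 2 poor households.
So at least 5 − 2 = 3 must be lifted.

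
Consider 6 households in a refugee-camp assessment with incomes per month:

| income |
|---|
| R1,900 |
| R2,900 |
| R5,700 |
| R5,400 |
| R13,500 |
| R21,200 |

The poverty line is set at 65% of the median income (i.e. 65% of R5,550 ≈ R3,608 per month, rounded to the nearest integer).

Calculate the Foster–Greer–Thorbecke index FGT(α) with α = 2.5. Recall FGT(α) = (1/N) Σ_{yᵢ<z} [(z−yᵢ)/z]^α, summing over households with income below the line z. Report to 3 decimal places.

Poor units: R1,900, R2,900 (q = 2 of N = 6).
Normalized shortfalls: (3608−1900)/3608 = 0.4734; (3608−2900)/3608 = 0.1962.
Raised to α = 2.5: 0.15419; 0.01706.
Sum = 0.171247; FGT(2.5) = 0.171247 / 6 = 0.029.

0.029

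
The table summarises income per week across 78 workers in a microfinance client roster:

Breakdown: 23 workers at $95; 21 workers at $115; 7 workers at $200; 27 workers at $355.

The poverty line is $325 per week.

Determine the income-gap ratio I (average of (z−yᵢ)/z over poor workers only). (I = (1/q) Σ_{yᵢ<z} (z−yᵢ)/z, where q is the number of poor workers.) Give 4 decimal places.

Poor units: 23×$95, 21×$115, 7×$200 (q = 51 of N = 78).
Relative gaps: 0.7077 (×23), 0.6462 (×21), 0.3846 (×7); sum = 32.538462.
I averages over the q = 51 poor units only: 32.538462 / 51 = 0.6380.

0.6380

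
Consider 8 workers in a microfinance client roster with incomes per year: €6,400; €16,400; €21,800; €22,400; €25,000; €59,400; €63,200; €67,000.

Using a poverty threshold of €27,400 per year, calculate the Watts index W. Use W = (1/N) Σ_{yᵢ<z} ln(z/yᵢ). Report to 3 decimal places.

0.311

Incomes under z: €6,400, €16,400, €21,800, €22,400, €25,000 (q = 5 of N = 8).
Log shortfalls: ln(27400/6400) = 1.4542; ln(27400/16400) = 0.5133; ln(27400/21800) = 0.2286; ln(27400/22400) = 0.2015; ln(27400/25000) = 0.0917.
W = 2.489289 / 8 = 0.311.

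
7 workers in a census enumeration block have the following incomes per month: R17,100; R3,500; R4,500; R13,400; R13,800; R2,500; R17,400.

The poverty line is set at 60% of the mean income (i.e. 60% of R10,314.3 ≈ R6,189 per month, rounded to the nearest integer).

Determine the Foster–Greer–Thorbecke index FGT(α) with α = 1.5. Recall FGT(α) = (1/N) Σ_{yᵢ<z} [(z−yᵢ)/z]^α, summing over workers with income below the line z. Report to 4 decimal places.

0.1270

Below z: R2,500, R3,500, R4,500 (q = 3 of N = 7).
Gap ratios (z−y)/z: (6189−2500)/6189 = 0.5961; (6189−3500)/6189 = 0.4345; (6189−4500)/6189 = 0.2729.
Raised to α = 1.5: 0.46018; 0.28639; 0.14257.
Sum = 0.889138; FGT(1.5) = 0.889138 / 7 = 0.1270.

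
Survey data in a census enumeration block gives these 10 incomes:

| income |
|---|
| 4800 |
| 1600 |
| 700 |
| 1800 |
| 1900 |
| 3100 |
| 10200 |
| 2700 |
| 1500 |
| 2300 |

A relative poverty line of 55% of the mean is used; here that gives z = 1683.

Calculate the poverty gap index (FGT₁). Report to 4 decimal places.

0.0742

Below z: 700, 1500, 1600 (q = 3 of N = 10).
Relative gaps: (1683−700)/1683 = 0.5841; (1683−1500)/1683 = 0.1087; (1683−1600)/1683 = 0.0493.
Σ = 0.742127. Dividing by the full population N = 10 gives P₁ = 0.0742.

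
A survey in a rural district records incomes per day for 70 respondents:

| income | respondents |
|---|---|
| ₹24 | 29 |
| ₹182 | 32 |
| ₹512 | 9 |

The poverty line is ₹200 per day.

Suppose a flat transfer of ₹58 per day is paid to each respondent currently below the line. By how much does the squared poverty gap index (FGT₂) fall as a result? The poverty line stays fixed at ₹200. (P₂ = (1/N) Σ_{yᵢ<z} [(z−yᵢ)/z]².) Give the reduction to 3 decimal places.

0.180

Before: below the line — 29×₹24, 32×₹182; squared poverty gap index (FGT₂) = 0.32453.
After the ₹58 transfer: below the line — 29×₹82; squared poverty gap index (FGT₂) = 0.14421.
Reduction = 0.32453 − 0.14421 = 0.180.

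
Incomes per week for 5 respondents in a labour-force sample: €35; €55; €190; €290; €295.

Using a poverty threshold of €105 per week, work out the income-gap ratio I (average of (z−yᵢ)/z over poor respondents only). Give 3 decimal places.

Below z: €35, €55 (q = 2 of N = 5).
Relative gaps: 0.6667, 0.4762; sum = 1.142857.
I averages over the q = 2 poor units only: 1.142857 / 2 = 0.571.

0.571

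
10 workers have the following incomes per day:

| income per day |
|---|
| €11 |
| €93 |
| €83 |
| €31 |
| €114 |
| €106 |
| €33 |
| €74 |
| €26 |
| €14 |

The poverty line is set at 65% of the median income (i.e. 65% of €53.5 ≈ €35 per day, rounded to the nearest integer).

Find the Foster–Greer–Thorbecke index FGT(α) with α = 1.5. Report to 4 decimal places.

0.1215

Poor units: €11, €14, €26, €31, €33 (q = 5 of N = 10).
Normalized shortfalls: (35−11)/35 = 0.6857; (35−14)/35 = 0.6000; (35−26)/35 = 0.2571; (35−31)/35 = 0.1143; (35−33)/35 = 0.0571.
Raised to α = 1.5: 0.56783; 0.46476; 0.13040; 0.03864; 0.01366.
Sum = 1.215274; FGT(1.5) = 1.215274 / 10 = 0.1215.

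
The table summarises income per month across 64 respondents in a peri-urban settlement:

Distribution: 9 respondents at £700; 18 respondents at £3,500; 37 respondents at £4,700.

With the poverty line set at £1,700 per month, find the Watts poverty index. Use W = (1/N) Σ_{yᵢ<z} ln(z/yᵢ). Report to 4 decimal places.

0.1248

Below the line: 9×£700 (q = 9 of N = 64).
Log gaps: ln(1700/700) = 0.8873 (×9).
W = 7.985729 / 64 = 0.1248.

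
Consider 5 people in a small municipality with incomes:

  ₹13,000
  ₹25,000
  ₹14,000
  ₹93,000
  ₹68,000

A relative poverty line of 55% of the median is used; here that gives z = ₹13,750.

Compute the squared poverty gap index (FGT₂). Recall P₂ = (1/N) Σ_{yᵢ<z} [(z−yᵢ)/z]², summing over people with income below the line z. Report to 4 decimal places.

0.0006

Below z: ₹13,000 (q = 1 of N = 5).
Gap ratios (z−y)/z: (13750−13000)/13750 = 0.0545.
Squared: 0.0030.
Sum = 0.002975; P₂ = 0.002975 / 5 = 0.0006.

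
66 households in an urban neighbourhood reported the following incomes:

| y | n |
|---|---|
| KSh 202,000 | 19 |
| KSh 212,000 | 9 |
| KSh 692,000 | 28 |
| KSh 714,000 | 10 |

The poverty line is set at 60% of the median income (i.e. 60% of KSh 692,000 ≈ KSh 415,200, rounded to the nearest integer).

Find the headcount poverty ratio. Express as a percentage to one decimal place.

42.4%

28 of the 66 households have income below KSh 415,200.
H = 28/66 = 42.4%.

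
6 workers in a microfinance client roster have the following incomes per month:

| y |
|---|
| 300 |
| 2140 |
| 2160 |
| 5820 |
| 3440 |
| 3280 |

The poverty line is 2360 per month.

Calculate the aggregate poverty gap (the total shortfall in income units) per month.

Incomes under z: 300, 2140, 2160 (q = 3 of N = 6).
Individual gaps: 2360−300 = 2060; 2360−2140 = 220; 2360−2160 = 200.
Aggregate gap = 2480.

2480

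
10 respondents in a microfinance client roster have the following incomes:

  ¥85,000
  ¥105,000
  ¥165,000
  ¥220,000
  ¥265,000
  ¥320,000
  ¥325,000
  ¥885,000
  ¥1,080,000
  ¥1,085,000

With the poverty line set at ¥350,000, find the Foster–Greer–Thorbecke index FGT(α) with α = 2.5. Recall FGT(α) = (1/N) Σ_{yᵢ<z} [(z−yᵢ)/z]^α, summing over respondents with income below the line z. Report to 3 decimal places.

0.123

Poor units: ¥85,000, ¥105,000, ¥165,000, ¥220,000, ¥265,000, ¥320,000, ¥325,000 (q = 7 of N = 10).
Gap ratios (z−y)/z: (350000−85000)/350000 = 0.7571; (350000−105000)/350000 = 0.7000; (350000−165000)/350000 = 0.5286; (350000−220000)/350000 = 0.3714; (350000−265000)/350000 = 0.2429; (350000−320000)/350000 = 0.0857; (350000−325000)/350000 = 0.0714.
Raised to α = 2.5: 0.49882; 0.40996; 0.20312; 0.08408; 0.02907; 0.00215; 0.00136.
Sum = 1.228566; FGT(2.5) = 1.228566 / 10 = 0.123.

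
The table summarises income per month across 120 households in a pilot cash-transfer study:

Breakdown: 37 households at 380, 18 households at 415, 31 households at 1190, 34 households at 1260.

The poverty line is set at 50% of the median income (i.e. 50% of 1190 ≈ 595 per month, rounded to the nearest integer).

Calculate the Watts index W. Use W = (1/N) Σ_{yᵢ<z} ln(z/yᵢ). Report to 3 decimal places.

Below z: 37×380, 18×415 (q = 55 of N = 120).
Log shortfalls: ln(595/380) = 0.4484 (×37); ln(595/415) = 0.3603 (×18).
W = 23.075528 / 120 = 0.192.

0.192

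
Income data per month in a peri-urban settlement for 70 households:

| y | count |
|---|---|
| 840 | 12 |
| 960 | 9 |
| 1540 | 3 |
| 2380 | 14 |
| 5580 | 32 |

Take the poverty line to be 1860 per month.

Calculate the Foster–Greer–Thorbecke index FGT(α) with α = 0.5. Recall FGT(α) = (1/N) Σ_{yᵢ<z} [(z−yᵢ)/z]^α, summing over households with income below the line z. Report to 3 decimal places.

Poor units: 12×840, 9×960, 3×1540 (q = 24 of N = 70).
Normalized shortfalls: (1860−840)/1860 = 0.5484 (×12); (1860−960)/1860 = 0.4839 (×9); (1860−1540)/1860 = 0.1720 (×3).
Raised to α = 0.5: 0.74053 (×12); 0.69561 (×9); 0.41478 (×3).
Sum = 16.391197; FGT(0.5) = 16.391197 / 70 = 0.234.

0.234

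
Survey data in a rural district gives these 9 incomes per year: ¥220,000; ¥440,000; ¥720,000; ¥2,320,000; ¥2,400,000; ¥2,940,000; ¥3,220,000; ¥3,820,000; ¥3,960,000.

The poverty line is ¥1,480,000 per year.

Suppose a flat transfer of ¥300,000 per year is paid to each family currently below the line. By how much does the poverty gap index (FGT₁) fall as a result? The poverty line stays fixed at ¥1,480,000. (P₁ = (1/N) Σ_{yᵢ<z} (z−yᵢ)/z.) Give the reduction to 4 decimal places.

Before: below the line — ¥220,000, ¥440,000, ¥720,000; poverty gap index (FGT₁) = 0.229730.
After the ¥300,000 transfer: below the line — ¥520,000, ¥740,000, ¥1,020,000; poverty gap index (FGT₁) = 0.162162.
Reduction = 0.229730 − 0.162162 = 0.0676.

0.0676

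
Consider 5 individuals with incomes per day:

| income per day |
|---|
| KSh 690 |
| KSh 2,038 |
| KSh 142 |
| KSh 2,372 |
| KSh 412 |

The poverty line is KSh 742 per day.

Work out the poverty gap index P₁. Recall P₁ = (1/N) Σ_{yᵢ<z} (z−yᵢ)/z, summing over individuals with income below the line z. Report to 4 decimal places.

0.2647

Below z: KSh 142, KSh 412, KSh 690 (q = 3 of N = 5).
Shortfall ratios: (742−142)/742 = 0.8086; (742−412)/742 = 0.4447; (742−690)/742 = 0.0701.
Σ = 1.323450. Dividing by the full population N = 5 gives P₁ = 0.2647.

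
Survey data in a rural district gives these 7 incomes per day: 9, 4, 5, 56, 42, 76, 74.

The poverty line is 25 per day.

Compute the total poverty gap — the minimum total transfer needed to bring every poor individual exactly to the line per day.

Below z: 4, 5, 9 (q = 3 of N = 7).
Individual gaps: 25−4 = 21; 25−5 = 20; 25−9 = 16.
Aggregate gap = 57.

57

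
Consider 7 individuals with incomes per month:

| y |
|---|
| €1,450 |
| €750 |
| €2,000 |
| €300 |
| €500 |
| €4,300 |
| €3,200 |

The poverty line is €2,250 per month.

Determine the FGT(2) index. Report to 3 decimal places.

0.277

Incomes under z: €300, €500, €750, €1,450, €2,000 (q = 5 of N = 7).
Gap ratios (z−y)/z: (2250−300)/2250 = 0.8667; (2250−500)/2250 = 0.7778; (2250−750)/2250 = 0.6667; (2250−1450)/2250 = 0.3556; (2250−2000)/2250 = 0.1111.
Squared: 0.7511; 0.6049; 0.4444; 0.1264; 0.0123.
Sum = 1.939259; P₂ = 1.939259 / 7 = 0.277.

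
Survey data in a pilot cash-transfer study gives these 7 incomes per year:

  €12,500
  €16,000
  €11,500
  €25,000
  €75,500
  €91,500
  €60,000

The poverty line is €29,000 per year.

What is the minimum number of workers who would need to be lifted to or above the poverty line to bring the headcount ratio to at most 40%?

Currently q = 4 of N = 7 are below the line (H = 0.571).
A headcount ratio of at most 40% allows at most ⌊0.40 × 7⌋ = 2 poor workers.
So at least 4 − 2 = 2 must be lifted.

2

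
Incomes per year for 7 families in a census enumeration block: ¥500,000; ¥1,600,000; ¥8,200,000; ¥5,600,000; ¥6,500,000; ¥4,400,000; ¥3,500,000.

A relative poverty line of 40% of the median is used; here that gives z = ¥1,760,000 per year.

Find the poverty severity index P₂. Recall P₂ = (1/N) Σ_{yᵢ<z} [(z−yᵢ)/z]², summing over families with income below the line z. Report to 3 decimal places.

Incomes under z: ¥500,000, ¥1,600,000 (q = 2 of N = 7).
Normalized shortfalls: (1760000−500000)/1760000 = 0.7159; (1760000−1600000)/1760000 = 0.0909.
Squared: 0.5125; 0.0083.
Sum = 0.520790; P₂ = 0.520790 / 7 = 0.074.

0.074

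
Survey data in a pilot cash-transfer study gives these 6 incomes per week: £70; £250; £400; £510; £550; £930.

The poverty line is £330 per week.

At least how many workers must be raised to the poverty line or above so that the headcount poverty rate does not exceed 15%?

Currently q = 2 of N = 6 are below the line (H = 0.333).
A headcount ratio of at most 15% allows at most ⌊0.15 × 6⌋ = 0 poor workers.
So at least 2 − 0 = 2 must be lifted.

2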